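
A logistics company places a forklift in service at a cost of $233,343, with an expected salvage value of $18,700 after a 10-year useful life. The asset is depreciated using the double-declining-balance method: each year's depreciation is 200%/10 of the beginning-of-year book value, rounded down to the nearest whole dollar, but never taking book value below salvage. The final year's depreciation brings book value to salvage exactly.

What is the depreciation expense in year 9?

$7,830

Depreciable base = $233,343 − $18,700 = $214,643.
Year 1: ⌊$233,343 × 200%/10⌋ = $46,668. Book value $186,675.
Year 2: ⌊$186,675 × 200%/10⌋ = $37,335. Book value $149,340.
Year 3: ⌊$149,340 × 200%/10⌋ = $29,868. Book value $119,472.
Year 4: ⌊$119,472 × 200%/10⌋ = $23,894. Book value $95,578.
Year 5: ⌊$95,578 × 200%/10⌋ = $19,115. Book value $76,463.
Year 6: ⌊$76,463 × 200%/10⌋ = $15,292. Book value $61,171.
Year 7: ⌊$61,171 × 200%/10⌋ = $12,234. Book value $48,937.
Year 8: ⌊$48,937 × 200%/10⌋ = $9,787. Book value $39,150.
Year 9: ⌊$39,150 × 200%/10⌋ = $7,830. Book value $31,320.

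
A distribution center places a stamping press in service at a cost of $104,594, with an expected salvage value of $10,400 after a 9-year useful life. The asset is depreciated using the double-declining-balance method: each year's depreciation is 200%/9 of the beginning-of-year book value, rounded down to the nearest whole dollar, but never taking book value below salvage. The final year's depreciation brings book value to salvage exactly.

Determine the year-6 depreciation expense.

$6,615

Depreciable base = $104,594 − $10,400 = $94,194.
Year 1: ⌊$104,594 × 200%/9⌋ = $23,243. Book value $81,351.
Year 2: ⌊$81,351 × 200%/9⌋ = $18,078. Book value $63,273.
Year 3: ⌊$63,273 × 200%/9⌋ = $14,060. Book value $49,213.
Year 4: ⌊$49,213 × 200%/9⌋ = $10,936. Book value $38,277.
Year 5: ⌊$38,277 × 200%/9⌋ = $8,506. Book value $29,771.
Year 6: ⌊$29,771 × 200%/9⌋ = $6,615. Book value $23,156.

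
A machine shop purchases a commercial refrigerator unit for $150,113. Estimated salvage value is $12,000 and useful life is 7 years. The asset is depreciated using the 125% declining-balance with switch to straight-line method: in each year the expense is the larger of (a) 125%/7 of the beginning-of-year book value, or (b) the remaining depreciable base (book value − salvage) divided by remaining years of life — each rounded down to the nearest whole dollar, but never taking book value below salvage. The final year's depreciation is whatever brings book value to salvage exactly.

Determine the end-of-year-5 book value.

$47,602

Depreciable base = $150,113 − $12,000 = $138,113.
Year 1: DB = ⌊$150,113 × 125%/7⌋ = $26,805; SL = ⌊$138,113/7⌋ = $19,730 → take DB $26,805. Book value $123,308.
Year 2: DB = ⌊$123,308 × 125%/7⌋ = $22,019; SL = ⌊$111,308/6⌋ = $18,551 → take DB $22,019. Book value $101,289.
Year 3: DB = ⌊$101,289 × 125%/7⌋ = $18,087; SL = ⌊$89,289/5⌋ = $17,857 → take DB $18,087. Book value $83,202.
Year 4: DB = ⌊$83,202 × 125%/7⌋ = $14,857; SL = ⌊$71,202/4⌋ = $17,800 → take SL $17,800. Book value $65,402.
Year 5: DB = ⌊$65,402 × 125%/7⌋ = $11,678; SL = ⌊$53,402/3⌋ = $17,800 → take SL $17,800. Book value $47,602.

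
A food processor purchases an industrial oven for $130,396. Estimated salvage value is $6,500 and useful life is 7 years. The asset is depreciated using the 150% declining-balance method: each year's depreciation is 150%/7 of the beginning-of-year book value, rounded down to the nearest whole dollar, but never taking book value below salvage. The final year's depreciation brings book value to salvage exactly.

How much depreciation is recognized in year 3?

Depreciable base = $130,396 − $6,500 = $123,896.
Year 1: ⌊$130,396 × 150%/7⌋ = $27,942. Book value $102,454.
Year 2: ⌊$102,454 × 150%/7⌋ = $21,954. Book value $80,500.
Year 3: ⌊$80,500 × 150%/7⌋ = $17,250. Book value $63,250.

$17,250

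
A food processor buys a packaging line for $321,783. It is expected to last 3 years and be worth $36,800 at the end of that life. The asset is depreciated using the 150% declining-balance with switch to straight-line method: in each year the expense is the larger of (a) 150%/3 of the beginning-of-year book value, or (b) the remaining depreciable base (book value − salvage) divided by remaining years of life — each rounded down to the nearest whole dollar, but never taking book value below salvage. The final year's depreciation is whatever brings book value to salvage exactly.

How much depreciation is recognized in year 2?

Depreciable base = $321,783 − $36,800 = $284,983.
Year 1: DB = ⌊$321,783 × 150%/3⌋ = $160,891; SL = ⌊$284,983/3⌋ = $94,994 → take DB $160,891. Book value $160,892.
Year 2: DB = ⌊$160,892 × 150%/3⌋ = $80,446; SL = ⌊$124,092/2⌋ = $62,046 → take DB $80,446. Book value $80,446.

$80,446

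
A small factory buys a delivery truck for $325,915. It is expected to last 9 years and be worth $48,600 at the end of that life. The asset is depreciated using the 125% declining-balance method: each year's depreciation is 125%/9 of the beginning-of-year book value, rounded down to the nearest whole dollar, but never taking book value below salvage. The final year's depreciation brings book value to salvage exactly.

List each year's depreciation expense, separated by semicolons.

Depreciable base = $325,915 − $48,600 = $277,315.
Year 1: ⌊$325,915 × 125%/9⌋ = $45,265. Book value $280,650.
Year 2: ⌊$280,650 × 125%/9⌋ = $38,979. Book value $241,671.
Year 3: ⌊$241,671 × 125%/9⌋ = $33,565. Book value $208,106.
Year 4: ⌊$208,106 × 125%/9⌋ = $28,903. Book value $179,203.
Year 5: ⌊$179,203 × 125%/9⌋ = $24,889. Book value $154,314.
Year 6: ⌊$154,314 × 125%/9⌋ = $21,432. Book value $132,882.
Year 7: ⌊$132,882 × 125%/9⌋ = $18,455. Book value $114,427.
Year 8: ⌊$114,427 × 125%/9⌋ = $15,892. Book value $98,535.
Year 9 (final): $98,535 − $48,600 = $49,935. Book value $48,600.

$45,265; $38,979; $33,565; $28,903; $24,889; $21,432; $18,455; $15,892; $49,935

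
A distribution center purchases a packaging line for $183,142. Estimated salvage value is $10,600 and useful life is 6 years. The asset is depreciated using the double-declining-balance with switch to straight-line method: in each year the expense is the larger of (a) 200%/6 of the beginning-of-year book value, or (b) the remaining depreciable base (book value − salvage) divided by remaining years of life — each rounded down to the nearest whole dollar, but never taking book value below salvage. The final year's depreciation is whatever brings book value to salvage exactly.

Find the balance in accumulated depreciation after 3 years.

$128,877

Depreciable base = $183,142 − $10,600 = $172,542.
Year 1: DB = ⌊$183,142 × 200%/6⌋ = $61,047; SL = ⌊$172,542/6⌋ = $28,757 → take DB $61,047. Book value $122,095.
Year 2: DB = ⌊$122,095 × 200%/6⌋ = $40,698; SL = ⌊$111,495/5⌋ = $22,299 → take DB $40,698. Book value $81,397.
Year 3: DB = ⌊$81,397 × 200%/6⌋ = $27,132; SL = ⌊$70,797/4⌋ = $17,699 → take DB $27,132. Book value $54,265.
Accumulated through year 3 = $183,142 − $54,265 = $128,877.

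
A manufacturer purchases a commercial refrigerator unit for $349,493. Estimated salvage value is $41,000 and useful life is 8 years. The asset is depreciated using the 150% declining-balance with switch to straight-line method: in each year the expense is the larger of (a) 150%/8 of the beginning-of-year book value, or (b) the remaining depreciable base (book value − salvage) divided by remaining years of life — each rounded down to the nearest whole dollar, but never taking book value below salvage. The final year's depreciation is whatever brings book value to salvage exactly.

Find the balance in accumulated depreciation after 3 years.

$162,032

Depreciable base = $349,493 − $41,000 = $308,493.
Year 1: DB = ⌊$349,493 × 150%/8⌋ = $65,529; SL = ⌊$308,493/8⌋ = $38,561 → take DB $65,529. Book value $283,964.
Year 2: DB = ⌊$283,964 × 150%/8⌋ = $53,243; SL = ⌊$242,964/7⌋ = $34,709 → take DB $53,243. Book value $230,721.
Year 3: DB = ⌊$230,721 × 150%/8⌋ = $43,260; SL = ⌊$189,721/6⌋ = $31,620 → take DB $43,260. Book value $187,461.
Accumulated through year 3 = $349,493 − $187,461 = $162,032.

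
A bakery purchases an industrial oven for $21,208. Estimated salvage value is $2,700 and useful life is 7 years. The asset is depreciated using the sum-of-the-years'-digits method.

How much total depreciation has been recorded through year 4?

Depreciable base = $21,208 − $2,700 = $18,508.
Sum of the years' digits = 7+6+5+4+3+2+1 = 28.
Year 1: $18,508 × 7/28 = $4,627. Book value $16,581.
Year 2: $18,508 × 6/28 = $3,966. Book value $12,615.
Year 3: $18,508 × 5/28 = $3,305. Book value $9,310.
Year 4: $18,508 × 4/28 = $2,644. Book value $6,666.
Accumulated through year 4 = $21,208 − $6,666 = $14,542.

$14,542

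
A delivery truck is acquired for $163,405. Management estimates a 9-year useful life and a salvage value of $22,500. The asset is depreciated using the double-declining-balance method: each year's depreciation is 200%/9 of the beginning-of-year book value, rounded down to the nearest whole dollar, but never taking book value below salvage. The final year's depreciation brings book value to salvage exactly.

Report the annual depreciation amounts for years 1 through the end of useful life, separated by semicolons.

$36,312; $28,242; $21,966; $17,085; $13,288; $10,336; $8,039; $5,637; $0

Depreciable base = $163,405 − $22,500 = $140,905.
Year 1: ⌊$163,405 × 200%/9⌋ = $36,312. Book value $127,093.
Year 2: ⌊$127,093 × 200%/9⌋ = $28,242. Book value $98,851.
Year 3: ⌊$98,851 × 200%/9⌋ = $21,966. Book value $76,885.
Year 4: ⌊$76,885 × 200%/9⌋ = $17,085. Book value $59,800.
Year 5: ⌊$59,800 × 200%/9⌋ = $13,288. Book value $46,512.
Year 6: ⌊$46,512 × 200%/9⌋ = $10,336. Book value $36,176.
Year 7: ⌊$36,176 × 200%/9⌋ = $8,039. Book value $28,137.
Year 8: ⌊$28,137 × 200%/9⌋ = $6,252, capped at $5,637. Book value $22,500.
Year 9 (final): $22,500 − $22,500 = $0. Book value $22,500.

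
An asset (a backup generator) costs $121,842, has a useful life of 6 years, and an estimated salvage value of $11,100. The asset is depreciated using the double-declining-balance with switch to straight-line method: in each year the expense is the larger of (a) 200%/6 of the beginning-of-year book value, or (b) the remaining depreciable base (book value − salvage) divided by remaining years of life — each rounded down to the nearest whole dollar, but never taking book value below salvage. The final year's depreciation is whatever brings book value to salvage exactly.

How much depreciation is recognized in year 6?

$4,946

Depreciable base = $121,842 − $11,100 = $110,742.
Year 1: DB = ⌊$121,842 × 200%/6⌋ = $40,614; SL = ⌊$110,742/6⌋ = $18,457 → take DB $40,614. Book value $81,228.
Year 2: DB = ⌊$81,228 × 200%/6⌋ = $27,076; SL = ⌊$70,128/5⌋ = $14,025 → take DB $27,076. Book value $54,152.
Year 3: DB = ⌊$54,152 × 200%/6⌋ = $18,050; SL = ⌊$43,052/4⌋ = $10,763 → take DB $18,050. Book value $36,102.
Year 4: DB = ⌊$36,102 × 200%/6⌋ = $12,034; SL = ⌊$25,002/3⌋ = $8,334 → take DB $12,034. Book value $24,068.
Year 5: DB = ⌊$24,068 × 200%/6⌋ = $8,022; SL = ⌊$12,968/2⌋ = $6,484 → take DB $8,022. Book value $16,046.
Year 6 (final): $16,046 − $11,100 = $4,946. Book value $11,100.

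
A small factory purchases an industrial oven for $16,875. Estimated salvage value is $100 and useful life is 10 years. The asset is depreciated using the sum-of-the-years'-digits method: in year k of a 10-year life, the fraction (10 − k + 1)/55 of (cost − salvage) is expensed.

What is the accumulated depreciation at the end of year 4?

$10,370

Depreciable base = $16,875 − $100 = $16,775.
Sum of the years' digits = 10+9+8+7+6+5+4+3+2+1 = 55.
Year 1: $16,775 × 10/55 = $3,050. Book value $13,825.
Year 2: $16,775 × 9/55 = $2,745. Book value $11,080.
Year 3: $16,775 × 8/55 = $2,440. Book value $8,640.
Year 4: $16,775 × 7/55 = $2,135. Book value $6,505.
Accumulated through year 4 = $16,875 − $6,505 = $10,370.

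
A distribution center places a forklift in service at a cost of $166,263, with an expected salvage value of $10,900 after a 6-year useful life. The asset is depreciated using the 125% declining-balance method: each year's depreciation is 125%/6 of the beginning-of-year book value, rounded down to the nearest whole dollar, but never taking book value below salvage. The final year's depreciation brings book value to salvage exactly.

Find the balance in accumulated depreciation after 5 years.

Depreciable base = $166,263 − $10,900 = $155,363.
Year 1: ⌊$166,263 × 125%/6⌋ = $34,638. Book value $131,625.
Year 2: ⌊$131,625 × 125%/6⌋ = $27,421. Book value $104,204.
Year 3: ⌊$104,204 × 125%/6⌋ = $21,709. Book value $82,495.
Year 4: ⌊$82,495 × 125%/6⌋ = $17,186. Book value $65,309.
Year 5: ⌊$65,309 × 125%/6⌋ = $13,606. Book value $51,703.
Accumulated through year 5 = $166,263 − $51,703 = $114,560.

$114,560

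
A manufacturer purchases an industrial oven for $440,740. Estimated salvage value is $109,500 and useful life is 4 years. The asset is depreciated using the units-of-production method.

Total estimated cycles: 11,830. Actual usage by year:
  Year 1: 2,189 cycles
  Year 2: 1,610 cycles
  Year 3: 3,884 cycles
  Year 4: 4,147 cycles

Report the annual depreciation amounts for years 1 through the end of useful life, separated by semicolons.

$61,292; $45,080; $108,752; $116,116

Depreciable base = $440,740 − $109,500 = $331,240.
Rate = $331,240 / 11,830 cycles = $28 per cycle.
Year 1: 2,189 × $28 = $61,292. Book value $379,448.
Year 2: 1,610 × $28 = $45,080. Book value $334,368.
Year 3: 3,884 × $28 = $108,752. Book value $225,616.
Year 4: 4,147 × $28 = $116,116. Book value $109,500.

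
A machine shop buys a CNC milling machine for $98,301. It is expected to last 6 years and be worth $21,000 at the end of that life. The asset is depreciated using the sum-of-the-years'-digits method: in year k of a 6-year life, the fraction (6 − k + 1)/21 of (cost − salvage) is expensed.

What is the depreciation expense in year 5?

$7,362

Depreciable base = $98,301 − $21,000 = $77,301.
Sum of the years' digits = 6+5+4+3+2+1 = 21.
Year 1: $77,301 × 6/21 = $22,086. Book value $76,215.
Year 2: $77,301 × 5/21 = $18,405. Book value $57,810.
Year 3: $77,301 × 4/21 = $14,724. Book value $43,086.
Year 4: $77,301 × 3/21 = $11,043. Book value $32,043.
Year 5: $77,301 × 2/21 = $7,362. Book value $24,681.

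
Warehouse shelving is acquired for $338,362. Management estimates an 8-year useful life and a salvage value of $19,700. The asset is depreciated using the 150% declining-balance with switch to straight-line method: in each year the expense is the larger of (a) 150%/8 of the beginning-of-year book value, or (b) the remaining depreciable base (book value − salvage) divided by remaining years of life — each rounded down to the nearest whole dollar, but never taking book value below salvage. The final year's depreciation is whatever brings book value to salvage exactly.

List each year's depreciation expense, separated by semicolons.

Depreciable base = $338,362 − $19,700 = $318,662.
Year 1: DB = ⌊$338,362 × 150%/8⌋ = $63,442; SL = ⌊$318,662/8⌋ = $39,832 → take DB $63,442. Book value $274,920.
Year 2: DB = ⌊$274,920 × 150%/8⌋ = $51,547; SL = ⌊$255,220/7⌋ = $36,460 → take DB $51,547. Book value $223,373.
Year 3: DB = ⌊$223,373 × 150%/8⌋ = $41,882; SL = ⌊$203,673/6⌋ = $33,945 → take DB $41,882. Book value $181,491.
Year 4: DB = ⌊$181,491 × 150%/8⌋ = $34,029; SL = ⌊$161,791/5⌋ = $32,358 → take DB $34,029. Book value $147,462.
Year 5: DB = ⌊$147,462 × 150%/8⌋ = $27,649; SL = ⌊$127,762/4⌋ = $31,940 → take SL $31,940. Book value $115,522.
Year 6: DB = ⌊$115,522 × 150%/8⌋ = $21,660; SL = ⌊$95,822/3⌋ = $31,940 → take SL $31,940. Book value $83,582.
Year 7: DB = ⌊$83,582 × 150%/8⌋ = $15,671; SL = ⌊$63,882/2⌋ = $31,941 → take SL $31,941. Book value $51,641.
Year 8 (final): $51,641 − $19,700 = $31,941. Book value $19,700.

$63,442; $51,547; $41,882; $34,029; $31,940; $31,940; $31,941; $31,941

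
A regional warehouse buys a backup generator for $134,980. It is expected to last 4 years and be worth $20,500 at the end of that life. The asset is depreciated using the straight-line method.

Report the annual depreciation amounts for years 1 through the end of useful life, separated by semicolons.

Depreciable base = $134,980 − $20,500 = $114,480.
Annual expense = $114,480 / 4 = $28,620.
End of year 1: book value $106,360.
End of year 2: book value $77,740.
End of year 3: book value $49,120.
End of year 4: book value $20,500.

$28,620; $28,620; $28,620; $28,620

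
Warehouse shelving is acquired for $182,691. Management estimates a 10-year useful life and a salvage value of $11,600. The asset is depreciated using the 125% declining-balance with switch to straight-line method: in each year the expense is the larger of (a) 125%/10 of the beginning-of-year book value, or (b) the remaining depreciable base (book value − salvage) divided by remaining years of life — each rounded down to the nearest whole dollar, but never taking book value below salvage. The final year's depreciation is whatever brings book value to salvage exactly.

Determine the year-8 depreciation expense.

$15,827

Depreciable base = $182,691 − $11,600 = $171,091.
Year 1: DB = ⌊$182,691 × 125%/10⌋ = $22,836; SL = ⌊$171,091/10⌋ = $17,109 → take DB $22,836. Book value $159,855.
Year 2: DB = ⌊$159,855 × 125%/10⌋ = $19,981; SL = ⌊$148,255/9⌋ = $16,472 → take DB $19,981. Book value $139,874.
Year 3: DB = ⌊$139,874 × 125%/10⌋ = $17,484; SL = ⌊$128,274/8⌋ = $16,034 → take DB $17,484. Book value $122,390.
Year 4: DB = ⌊$122,390 × 125%/10⌋ = $15,298; SL = ⌊$110,790/7⌋ = $15,827 → take SL $15,827. Book value $106,563.
Year 5: DB = ⌊$106,563 × 125%/10⌋ = $13,320; SL = ⌊$94,963/6⌋ = $15,827 → take SL $15,827. Book value $90,736.
Year 6: DB = ⌊$90,736 × 125%/10⌋ = $11,342; SL = ⌊$79,136/5⌋ = $15,827 → take SL $15,827. Book value $74,909.
Year 7: DB = ⌊$74,909 × 125%/10⌋ = $9,363; SL = ⌊$63,309/4⌋ = $15,827 → take SL $15,827. Book value $59,082.
Year 8: DB = ⌊$59,082 × 125%/10⌋ = $7,385; SL = ⌊$47,482/3⌋ = $15,827 → take SL $15,827. Book value $43,255.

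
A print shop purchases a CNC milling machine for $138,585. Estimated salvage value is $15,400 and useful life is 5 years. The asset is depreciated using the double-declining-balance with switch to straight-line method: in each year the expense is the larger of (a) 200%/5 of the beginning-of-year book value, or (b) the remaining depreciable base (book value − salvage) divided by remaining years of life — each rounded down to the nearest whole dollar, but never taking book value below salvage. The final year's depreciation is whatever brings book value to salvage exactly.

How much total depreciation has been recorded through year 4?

Depreciable base = $138,585 − $15,400 = $123,185.
Year 1: DB = ⌊$138,585 × 200%/5⌋ = $55,434; SL = ⌊$123,185/5⌋ = $24,637 → take DB $55,434. Book value $83,151.
Year 2: DB = ⌊$83,151 × 200%/5⌋ = $33,260; SL = ⌊$67,751/4⌋ = $16,937 → take DB $33,260. Book value $49,891.
Year 3: DB = ⌊$49,891 × 200%/5⌋ = $19,956; SL = ⌊$34,491/3⌋ = $11,497 → take DB $19,956. Book value $29,935.
Year 4: DB = ⌊$29,935 × 200%/5⌋ = $11,974; SL = ⌊$14,535/2⌋ = $7,267 → take DB $11,974. Book value $17,961.
Accumulated through year 4 = $138,585 − $17,961 = $120,624.

$120,624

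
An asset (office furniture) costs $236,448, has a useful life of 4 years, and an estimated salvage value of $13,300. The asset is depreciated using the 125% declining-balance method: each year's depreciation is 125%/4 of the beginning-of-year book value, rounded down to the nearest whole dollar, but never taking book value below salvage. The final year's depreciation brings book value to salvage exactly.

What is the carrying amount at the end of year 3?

Depreciable base = $236,448 − $13,300 = $223,148.
Year 1: ⌊$236,448 × 125%/4⌋ = $73,890. Book value $162,558.
Year 2: ⌊$162,558 × 125%/4⌋ = $50,799. Book value $111,759.
Year 3: ⌊$111,759 × 125%/4⌋ = $34,924. Book value $76,835.

$76,835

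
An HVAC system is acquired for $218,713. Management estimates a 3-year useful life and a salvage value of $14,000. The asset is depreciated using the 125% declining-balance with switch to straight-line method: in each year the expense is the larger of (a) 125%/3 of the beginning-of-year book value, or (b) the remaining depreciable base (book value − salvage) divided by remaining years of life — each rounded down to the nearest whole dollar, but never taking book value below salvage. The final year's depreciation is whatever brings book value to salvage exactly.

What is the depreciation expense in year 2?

$56,791

Depreciable base = $218,713 − $14,000 = $204,713.
Year 1: DB = ⌊$218,713 × 125%/3⌋ = $91,130; SL = ⌊$204,713/3⌋ = $68,237 → take DB $91,130. Book value $127,583.
Year 2: DB = ⌊$127,583 × 125%/3⌋ = $53,159; SL = ⌊$113,583/2⌋ = $56,791 → take SL $56,791. Book value $70,792.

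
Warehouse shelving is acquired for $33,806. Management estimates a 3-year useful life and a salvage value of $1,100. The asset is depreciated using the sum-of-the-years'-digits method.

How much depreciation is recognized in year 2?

$10,902

Depreciable base = $33,806 − $1,100 = $32,706.
Sum of the years' digits = 3+2+1 = 6.
Year 1: $32,706 × 3/6 = $16,353. Book value $17,453.
Year 2: $32,706 × 2/6 = $10,902. Book value $6,551.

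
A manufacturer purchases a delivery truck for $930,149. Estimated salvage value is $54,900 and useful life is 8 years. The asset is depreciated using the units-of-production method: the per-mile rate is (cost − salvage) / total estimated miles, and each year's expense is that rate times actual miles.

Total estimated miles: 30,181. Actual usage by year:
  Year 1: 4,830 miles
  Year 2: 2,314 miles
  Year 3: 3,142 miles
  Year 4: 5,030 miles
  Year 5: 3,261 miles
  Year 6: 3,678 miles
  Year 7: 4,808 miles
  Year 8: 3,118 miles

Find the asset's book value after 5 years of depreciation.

Depreciable base = $930,149 − $54,900 = $875,249.
Rate = $875,249 / 30,181 miles = $29 per mile.
Year 1: 4,830 × $29 = $140,070. Book value $790,079.
Year 2: 2,314 × $29 = $67,106. Book value $722,973.
Year 3: 3,142 × $29 = $91,118. Book value $631,855.
Year 4: 5,030 × $29 = $145,870. Book value $485,985.
Year 5: 3,261 × $29 = $94,569. Book value $391,416.

$391,416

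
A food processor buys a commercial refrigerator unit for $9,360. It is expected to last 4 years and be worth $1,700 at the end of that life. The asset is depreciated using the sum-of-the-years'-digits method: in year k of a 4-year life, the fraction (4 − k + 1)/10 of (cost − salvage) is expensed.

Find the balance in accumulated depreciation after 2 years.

$5,362

Depreciable base = $9,360 − $1,700 = $7,660.
Sum of the years' digits = 4+3+2+1 = 10.
Year 1: $7,660 × 4/10 = $3,064. Book value $6,296.
Year 2: $7,660 × 3/10 = $2,298. Book value $3,998.
Accumulated through year 2 = $9,360 − $3,998 = $5,362.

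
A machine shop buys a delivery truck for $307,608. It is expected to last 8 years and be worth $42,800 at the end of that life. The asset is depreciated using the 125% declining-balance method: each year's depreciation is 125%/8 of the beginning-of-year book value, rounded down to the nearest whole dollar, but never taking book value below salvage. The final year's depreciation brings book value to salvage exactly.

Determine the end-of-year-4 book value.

$155,904

Depreciable base = $307,608 − $42,800 = $264,808.
Year 1: ⌊$307,608 × 125%/8⌋ = $48,063. Book value $259,545.
Year 2: ⌊$259,545 × 125%/8⌋ = $40,553. Book value $218,992.
Year 3: ⌊$218,992 × 125%/8⌋ = $34,217. Book value $184,775.
Year 4: ⌊$184,775 × 125%/8⌋ = $28,871. Book value $155,904.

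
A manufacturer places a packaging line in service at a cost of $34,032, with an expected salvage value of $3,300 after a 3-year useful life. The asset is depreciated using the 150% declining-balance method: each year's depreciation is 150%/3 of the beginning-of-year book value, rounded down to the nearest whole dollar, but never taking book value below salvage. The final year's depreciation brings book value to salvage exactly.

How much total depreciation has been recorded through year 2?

$25,524

Depreciable base = $34,032 − $3,300 = $30,732.
Year 1: ⌊$34,032 × 150%/3⌋ = $17,016. Book value $17,016.
Year 2: ⌊$17,016 × 150%/3⌋ = $8,508. Book value $8,508.
Accumulated through year 2 = $34,032 − $8,508 = $25,524.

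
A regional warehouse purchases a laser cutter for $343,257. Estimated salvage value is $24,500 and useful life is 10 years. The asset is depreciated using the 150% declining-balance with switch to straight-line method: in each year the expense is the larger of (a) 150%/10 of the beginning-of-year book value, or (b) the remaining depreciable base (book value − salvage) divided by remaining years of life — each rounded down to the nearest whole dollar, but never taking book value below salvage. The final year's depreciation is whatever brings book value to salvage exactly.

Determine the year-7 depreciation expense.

$25,561

Depreciable base = $343,257 − $24,500 = $318,757.
Year 1: DB = ⌊$343,257 × 150%/10⌋ = $51,488; SL = ⌊$318,757/10⌋ = $31,875 → take DB $51,488. Book value $291,769.
Year 2: DB = ⌊$291,769 × 150%/10⌋ = $43,765; SL = ⌊$267,269/9⌋ = $29,696 → take DB $43,765. Book value $248,004.
Year 3: DB = ⌊$248,004 × 150%/10⌋ = $37,200; SL = ⌊$223,504/8⌋ = $27,938 → take DB $37,200. Book value $210,804.
Year 4: DB = ⌊$210,804 × 150%/10⌋ = $31,620; SL = ⌊$186,304/7⌋ = $26,614 → take DB $31,620. Book value $179,184.
Year 5: DB = ⌊$179,184 × 150%/10⌋ = $26,877; SL = ⌊$154,684/6⌋ = $25,780 → take DB $26,877. Book value $152,307.
Year 6: DB = ⌊$152,307 × 150%/10⌋ = $22,846; SL = ⌊$127,807/5⌋ = $25,561 → take SL $25,561. Book value $126,746.
Year 7: DB = ⌊$126,746 × 150%/10⌋ = $19,011; SL = ⌊$102,246/4⌋ = $25,561 → take SL $25,561. Book value $101,185.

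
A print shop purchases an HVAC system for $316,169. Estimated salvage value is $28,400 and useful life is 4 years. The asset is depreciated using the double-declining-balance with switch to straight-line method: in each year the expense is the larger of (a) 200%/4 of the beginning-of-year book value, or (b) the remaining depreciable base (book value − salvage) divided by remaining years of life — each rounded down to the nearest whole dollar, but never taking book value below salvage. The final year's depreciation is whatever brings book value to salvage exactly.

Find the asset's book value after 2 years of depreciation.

$79,043

Depreciable base = $316,169 − $28,400 = $287,769.
Year 1: DB = ⌊$316,169 × 200%/4⌋ = $158,084; SL = ⌊$287,769/4⌋ = $71,942 → take DB $158,084. Book value $158,085.
Year 2: DB = ⌊$158,085 × 200%/4⌋ = $79,042; SL = ⌊$129,685/3⌋ = $43,228 → take DB $79,042. Book value $79,043.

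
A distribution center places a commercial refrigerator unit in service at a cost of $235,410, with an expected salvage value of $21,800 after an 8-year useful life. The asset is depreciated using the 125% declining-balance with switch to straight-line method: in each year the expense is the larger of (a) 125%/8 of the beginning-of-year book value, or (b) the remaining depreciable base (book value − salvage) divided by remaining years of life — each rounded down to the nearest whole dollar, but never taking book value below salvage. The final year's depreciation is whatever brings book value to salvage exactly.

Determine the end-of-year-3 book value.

Depreciable base = $235,410 − $21,800 = $213,610.
Year 1: DB = ⌊$235,410 × 125%/8⌋ = $36,782; SL = ⌊$213,610/8⌋ = $26,701 → take DB $36,782. Book value $198,628.
Year 2: DB = ⌊$198,628 × 125%/8⌋ = $31,035; SL = ⌊$176,828/7⌋ = $25,261 → take DB $31,035. Book value $167,593.
Year 3: DB = ⌊$167,593 × 125%/8⌋ = $26,186; SL = ⌊$145,793/6⌋ = $24,298 → take DB $26,186. Book value $141,407.

$141,407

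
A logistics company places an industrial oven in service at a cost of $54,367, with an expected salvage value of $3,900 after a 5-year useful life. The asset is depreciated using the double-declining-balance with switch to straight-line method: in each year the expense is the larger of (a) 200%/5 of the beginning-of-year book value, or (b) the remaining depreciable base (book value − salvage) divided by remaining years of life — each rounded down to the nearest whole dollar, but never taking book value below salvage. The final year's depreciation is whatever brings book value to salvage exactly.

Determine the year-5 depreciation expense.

Depreciable base = $54,367 − $3,900 = $50,467.
Year 1: DB = ⌊$54,367 × 200%/5⌋ = $21,746; SL = ⌊$50,467/5⌋ = $10,093 → take DB $21,746. Book value $32,621.
Year 2: DB = ⌊$32,621 × 200%/5⌋ = $13,048; SL = ⌊$28,721/4⌋ = $7,180 → take DB $13,048. Book value $19,573.
Year 3: DB = ⌊$19,573 × 200%/5⌋ = $7,829; SL = ⌊$15,673/3⌋ = $5,224 → take DB $7,829. Book value $11,744.
Year 4: DB = ⌊$11,744 × 200%/5⌋ = $4,697; SL = ⌊$7,844/2⌋ = $3,922 → take DB $4,697. Book value $7,047.
Year 5 (final): $7,047 − $3,900 = $3,147. Book value $3,900.

$3,147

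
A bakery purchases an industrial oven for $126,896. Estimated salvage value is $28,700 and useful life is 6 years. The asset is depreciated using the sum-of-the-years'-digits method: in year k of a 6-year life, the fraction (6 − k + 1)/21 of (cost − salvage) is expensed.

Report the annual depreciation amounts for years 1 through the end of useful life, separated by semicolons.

$28,056; $23,380; $18,704; $14,028; $9,352; $4,676

Depreciable base = $126,896 − $28,700 = $98,196.
Sum of the years' digits = 6+5+4+3+2+1 = 21.
Year 1: $98,196 × 6/21 = $28,056. Book value $98,840.
Year 2: $98,196 × 5/21 = $23,380. Book value $75,460.
Year 3: $98,196 × 4/21 = $18,704. Book value $56,756.
Year 4: $98,196 × 3/21 = $14,028. Book value $42,728.
Year 5: $98,196 × 2/21 = $9,352. Book value $33,376.
Year 6: $98,196 × 1/21 = $4,676. Book value $28,700.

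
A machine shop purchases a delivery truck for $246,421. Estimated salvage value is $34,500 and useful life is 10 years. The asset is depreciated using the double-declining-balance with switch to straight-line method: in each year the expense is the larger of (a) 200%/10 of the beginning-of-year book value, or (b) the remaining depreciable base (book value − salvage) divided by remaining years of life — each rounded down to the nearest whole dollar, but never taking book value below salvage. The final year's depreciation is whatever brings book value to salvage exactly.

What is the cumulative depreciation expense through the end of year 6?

Depreciable base = $246,421 − $34,500 = $211,921.
Year 1: DB = ⌊$246,421 × 200%/10⌋ = $49,284; SL = ⌊$211,921/10⌋ = $21,192 → take DB $49,284. Book value $197,137.
Year 2: DB = ⌊$197,137 × 200%/10⌋ = $39,427; SL = ⌊$162,637/9⌋ = $18,070 → take DB $39,427. Book value $157,710.
Year 3: DB = ⌊$157,710 × 200%/10⌋ = $31,542; SL = ⌊$123,210/8⌋ = $15,401 → take DB $31,542. Book value $126,168.
Year 4: DB = ⌊$126,168 × 200%/10⌋ = $25,233; SL = ⌊$91,668/7⌋ = $13,095 → take DB $25,233. Book value $100,935.
Year 5: DB = ⌊$100,935 × 200%/10⌋ = $20,187; SL = ⌊$66,435/6⌋ = $11,072 → take DB $20,187. Book value $80,748.
Year 6: DB = ⌊$80,748 × 200%/10⌋ = $16,149; SL = ⌊$46,248/5⌋ = $9,249 → take DB $16,149. Book value $64,599.
Accumulated through year 6 = $246,421 − $64,599 = $181,822.

$181,822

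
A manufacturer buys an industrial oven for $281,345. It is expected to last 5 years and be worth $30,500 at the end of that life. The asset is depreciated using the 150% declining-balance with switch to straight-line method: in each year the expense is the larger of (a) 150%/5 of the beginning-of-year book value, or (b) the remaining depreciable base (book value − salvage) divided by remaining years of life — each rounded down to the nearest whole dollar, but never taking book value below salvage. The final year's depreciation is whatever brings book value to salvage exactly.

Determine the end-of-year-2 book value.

Depreciable base = $281,345 − $30,500 = $250,845.
Year 1: DB = ⌊$281,345 × 150%/5⌋ = $84,403; SL = ⌊$250,845/5⌋ = $50,169 → take DB $84,403. Book value $196,942.
Year 2: DB = ⌊$196,942 × 150%/5⌋ = $59,082; SL = ⌊$166,442/4⌋ = $41,610 → take DB $59,082. Book value $137,860.

$137,860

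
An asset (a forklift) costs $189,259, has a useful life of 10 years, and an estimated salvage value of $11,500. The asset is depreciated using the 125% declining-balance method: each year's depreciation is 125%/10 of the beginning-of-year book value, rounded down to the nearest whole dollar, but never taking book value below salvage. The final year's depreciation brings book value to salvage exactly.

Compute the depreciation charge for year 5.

Depreciable base = $189,259 − $11,500 = $177,759.
Year 1: ⌊$189,259 × 125%/10⌋ = $23,657. Book value $165,602.
Year 2: ⌊$165,602 × 125%/10⌋ = $20,700. Book value $144,902.
Year 3: ⌊$144,902 × 125%/10⌋ = $18,112. Book value $126,790.
Year 4: ⌊$126,790 × 125%/10⌋ = $15,848. Book value $110,942.
Year 5: ⌊$110,942 × 125%/10⌋ = $13,867. Book value $97,075.

$13,867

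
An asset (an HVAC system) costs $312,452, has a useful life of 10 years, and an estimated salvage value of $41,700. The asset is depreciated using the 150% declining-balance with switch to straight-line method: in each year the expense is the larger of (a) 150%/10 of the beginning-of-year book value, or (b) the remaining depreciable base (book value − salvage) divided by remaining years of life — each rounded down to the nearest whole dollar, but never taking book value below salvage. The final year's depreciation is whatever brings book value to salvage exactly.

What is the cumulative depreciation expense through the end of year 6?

$194,608

Depreciable base = $312,452 − $41,700 = $270,752.
Year 1: DB = ⌊$312,452 × 150%/10⌋ = $46,867; SL = ⌊$270,752/10⌋ = $27,075 → take DB $46,867. Book value $265,585.
Year 2: DB = ⌊$265,585 × 150%/10⌋ = $39,837; SL = ⌊$223,885/9⌋ = $24,876 → take DB $39,837. Book value $225,748.
Year 3: DB = ⌊$225,748 × 150%/10⌋ = $33,862; SL = ⌊$184,048/8⌋ = $23,006 → take DB $33,862. Book value $191,886.
Year 4: DB = ⌊$191,886 × 150%/10⌋ = $28,782; SL = ⌊$150,186/7⌋ = $21,455 → take DB $28,782. Book value $163,104.
Year 5: DB = ⌊$163,104 × 150%/10⌋ = $24,465; SL = ⌊$121,404/6⌋ = $20,234 → take DB $24,465. Book value $138,639.
Year 6: DB = ⌊$138,639 × 150%/10⌋ = $20,795; SL = ⌊$96,939/5⌋ = $19,387 → take DB $20,795. Book value $117,844.
Accumulated through year 6 = $312,452 − $117,844 = $194,608.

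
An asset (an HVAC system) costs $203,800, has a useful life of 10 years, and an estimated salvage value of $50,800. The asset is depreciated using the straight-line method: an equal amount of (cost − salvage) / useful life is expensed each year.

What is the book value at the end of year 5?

$127,300

Depreciable base = $203,800 − $50,800 = $153,000.
Annual expense = $153,000 / 10 = $15,300.
End of year 1: book value $188,500.
End of year 2: book value $173,200.
End of year 3: book value $157,900.
End of year 4: book value $142,600.
End of year 5: book value $127,300.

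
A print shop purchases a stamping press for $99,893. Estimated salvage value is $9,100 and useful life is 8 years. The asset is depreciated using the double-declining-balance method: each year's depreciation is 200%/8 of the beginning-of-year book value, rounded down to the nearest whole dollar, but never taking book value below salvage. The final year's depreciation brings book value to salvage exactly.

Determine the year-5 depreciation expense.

$7,902

Depreciable base = $99,893 − $9,100 = $90,793.
Year 1: ⌊$99,893 × 200%/8⌋ = $24,973. Book value $74,920.
Year 2: ⌊$74,920 × 200%/8⌋ = $18,730. Book value $56,190.
Year 3: ⌊$56,190 × 200%/8⌋ = $14,047. Book value $42,143.
Year 4: ⌊$42,143 × 200%/8⌋ = $10,535. Book value $31,608.
Year 5: ⌊$31,608 × 200%/8⌋ = $7,902. Book value $23,706.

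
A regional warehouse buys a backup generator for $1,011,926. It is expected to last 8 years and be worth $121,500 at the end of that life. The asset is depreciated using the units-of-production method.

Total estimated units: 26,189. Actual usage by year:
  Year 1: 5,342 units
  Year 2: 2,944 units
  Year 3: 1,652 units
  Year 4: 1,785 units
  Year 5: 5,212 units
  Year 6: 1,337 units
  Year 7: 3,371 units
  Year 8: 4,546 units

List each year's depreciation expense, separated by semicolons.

$181,628; $100,096; $56,168; $60,690; $177,208; $45,458; $114,614; $154,564

Depreciable base = $1,011,926 − $121,500 = $890,426.
Rate = $890,426 / 26,189 units = $34 per unit.
Year 1: 5,342 × $34 = $181,628. Book value $830,298.
Year 2: 2,944 × $34 = $100,096. Book value $730,202.
Year 3: 1,652 × $34 = $56,168. Book value $674,034.
Year 4: 1,785 × $34 = $60,690. Book value $613,344.
Year 5: 5,212 × $34 = $177,208. Book value $436,136.
Year 6: 1,337 × $34 = $45,458. Book value $390,678.
Year 7: 3,371 × $34 = $114,614. Book value $276,064.
Year 8: 4,546 × $34 = $154,564. Book value $121,500.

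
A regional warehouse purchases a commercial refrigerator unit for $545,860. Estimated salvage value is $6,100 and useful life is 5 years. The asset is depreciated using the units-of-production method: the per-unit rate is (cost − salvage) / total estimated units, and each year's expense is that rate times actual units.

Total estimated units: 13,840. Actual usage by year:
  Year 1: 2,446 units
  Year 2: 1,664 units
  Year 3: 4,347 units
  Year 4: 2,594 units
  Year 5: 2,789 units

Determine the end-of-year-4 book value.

Depreciable base = $545,860 − $6,100 = $539,760.
Rate = $539,760 / 13,840 units = $39 per unit.
Year 1: 2,446 × $39 = $95,394. Book value $450,466.
Year 2: 1,664 × $39 = $64,896. Book value $385,570.
Year 3: 4,347 × $39 = $169,533. Book value $216,037.
Year 4: 2,594 × $39 = $101,166. Book value $114,871.

$114,871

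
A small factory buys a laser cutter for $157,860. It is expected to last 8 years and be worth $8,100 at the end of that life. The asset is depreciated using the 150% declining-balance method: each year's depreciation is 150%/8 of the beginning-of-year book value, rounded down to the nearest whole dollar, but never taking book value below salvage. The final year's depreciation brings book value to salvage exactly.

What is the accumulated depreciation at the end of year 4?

$89,062

Depreciable base = $157,860 − $8,100 = $149,760.
Year 1: ⌊$157,860 × 150%/8⌋ = $29,598. Book value $128,262.
Year 2: ⌊$128,262 × 150%/8⌋ = $24,049. Book value $104,213.
Year 3: ⌊$104,213 × 150%/8⌋ = $19,539. Book value $84,674.
Year 4: ⌊$84,674 × 150%/8⌋ = $15,876. Book value $68,798.
Accumulated through year 4 = $157,860 − $68,798 = $89,062.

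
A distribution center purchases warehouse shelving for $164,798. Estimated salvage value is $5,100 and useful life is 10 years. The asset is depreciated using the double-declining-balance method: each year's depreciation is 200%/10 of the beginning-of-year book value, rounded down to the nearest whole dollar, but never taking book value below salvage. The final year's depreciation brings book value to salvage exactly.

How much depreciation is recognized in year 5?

$13,500

Depreciable base = $164,798 − $5,100 = $159,698.
Year 1: ⌊$164,798 × 200%/10⌋ = $32,959. Book value $131,839.
Year 2: ⌊$131,839 × 200%/10⌋ = $26,367. Book value $105,472.
Year 3: ⌊$105,472 × 200%/10⌋ = $21,094. Book value $84,378.
Year 4: ⌊$84,378 × 200%/10⌋ = $16,875. Book value $67,503.
Year 5: ⌊$67,503 × 200%/10⌋ = $13,500. Book value $54,003.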